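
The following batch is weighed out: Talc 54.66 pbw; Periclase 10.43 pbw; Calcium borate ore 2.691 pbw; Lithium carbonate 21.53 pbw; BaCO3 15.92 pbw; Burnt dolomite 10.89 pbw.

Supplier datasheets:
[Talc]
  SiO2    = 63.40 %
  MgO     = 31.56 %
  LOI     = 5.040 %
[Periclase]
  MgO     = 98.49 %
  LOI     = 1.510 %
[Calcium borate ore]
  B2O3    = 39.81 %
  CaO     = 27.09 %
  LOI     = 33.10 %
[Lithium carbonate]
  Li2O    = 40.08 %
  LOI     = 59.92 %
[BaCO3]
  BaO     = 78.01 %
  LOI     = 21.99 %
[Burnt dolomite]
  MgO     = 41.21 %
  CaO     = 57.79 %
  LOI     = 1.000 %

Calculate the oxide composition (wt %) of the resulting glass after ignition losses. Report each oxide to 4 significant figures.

The whole derivation carries full precision all the way through — mid-chain values are printed rounded to four significant digits when written out. Each reported value carries a single rounding — derived quantities (six oxide percentages, the yield, the totals, net glass mass, LOI) are carried in full precision starting from the weights on 95.81 pbw of glass, as they appear in either problem or answer.
Per-oxide mass from batch:
  SiO2: 54.66·0.6340 = 34.65 pbw
  Li2O: 21.53·0.4008 = 8.629 pbw
  MgO: 54.66·0.3156 + 10.43·0.9849 + 10.89·0.4121 = 32.01 pbw
  B2O3: 2.691·0.3981 = 1.071 pbw
  BaO: 15.92·0.7801 = 12.42 pbw
  CaO: 2.691·0.2709 + 10.89·0.5779 = 7.022 pbw
LOI: 54.66·0.05040 + 10.43·0.01510 + 2.691·0.3310 + 21.53·0.5992 + 15.92·0.2199 + 10.89·0.01000 = 20.31 pbw
Net of LOI, the glass mass = 116.1 − 20.31 = 95.81 pbw (consistent with Σ oxide mass)
wt %: oxide over glass, times 100

Glass mass = 95.81 pbw (batch 116.1 − LOI 20.31).
Composition: SiO2 36.17%, Li2O 9.007%, MgO 33.41%, B2O3 1.118%, BaO 12.96%, CaO 7.330%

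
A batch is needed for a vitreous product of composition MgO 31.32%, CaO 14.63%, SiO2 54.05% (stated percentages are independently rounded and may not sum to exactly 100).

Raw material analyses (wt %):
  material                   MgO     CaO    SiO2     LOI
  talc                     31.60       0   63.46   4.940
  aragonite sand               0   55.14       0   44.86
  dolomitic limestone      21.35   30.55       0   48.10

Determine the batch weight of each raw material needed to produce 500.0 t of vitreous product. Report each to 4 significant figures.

All internal work maintains exact precision at each step; values along the way are displayed (rounded to four significant digits) in the printout; every reported figure is rounded just once. The derived quantities, which include yield, totals, ignition loss, net glass mass, the three compositions, are re-derived at full precision, as set out in either problem or answer, using the weight values for 500.0 t of glass.
The oxide mass targets at 500.0 t vitreous product:
  MgO: 31.32% × 500.0 = 156.6 t
  CaO: 14.63% × 500.0 = 73.15 t
  SiO2: 54.05% × 500.0 = 270.2 t
Checking each oxide sum working from each reported weight, at the basis given (sums match the target masses within answer rounding):
  MgO: 425.9·0.3160 + 103.2·0.2135 = 156.6 t (target 156.6 t)
  CaO: 75.50·0.5514 + 103.2·0.3055 = 73.16 t (target 73.15 t)
  SiO2: 425.9·0.6346 = 270.3 t (target 270.2 t)
Mass balance on the glass: batch Σ − ignition loss = 500.1 t (summing oxide targets gives 500.0 t; against the stated basis, 500.0 t — a pure rounding effect).
Adding the batch up: Σ batch = 604.6 t; the LOI term Σ batch·LOI equals 104.5 t; yield, glass over the total, = 82.71%.

Batch per 500.0 t vitreous product:
  talc: 425.9 t
  aragonite sand: 75.50 t
  dolomitic limestone: 103.2 t
Total batch = 604.6 t; LOI loss = 104.5 t; yield = 82.71%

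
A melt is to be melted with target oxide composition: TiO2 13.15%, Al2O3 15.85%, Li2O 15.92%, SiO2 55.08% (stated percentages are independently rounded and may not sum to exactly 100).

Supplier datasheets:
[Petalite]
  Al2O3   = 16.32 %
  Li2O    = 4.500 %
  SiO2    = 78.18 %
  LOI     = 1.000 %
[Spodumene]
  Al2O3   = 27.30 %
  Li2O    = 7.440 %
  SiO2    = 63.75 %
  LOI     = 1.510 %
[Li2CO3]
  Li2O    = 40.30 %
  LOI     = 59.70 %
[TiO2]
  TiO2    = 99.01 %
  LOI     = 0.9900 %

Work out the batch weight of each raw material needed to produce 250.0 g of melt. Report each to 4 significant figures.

Mid-chain values appear, rounded to 4 significant figures, across the worked steps. All internal work holds full float precision at each step — every reported number sees exactly one rounding; the derived quantities are rebuilt at exact precision (the four compositions, net glass mass, LOI, totals, yield) from the weighed amounts per 250.0 g of glass, precisely as stated by the problem or the answer.
The oxide mass targets at 250.0 g melt:
  TiO2: 13.15% × 250.0 = 32.88 g
  Al2O3: 15.85% × 250.0 = 39.62 g
  Li2O: 15.92% × 250.0 = 39.80 g
  SiO2: 55.08% × 250.0 = 137.7 g
Balance tally, oxide-wise, on the weights just shown, against the basis in use (each sum matches its target mass modulo rounding of the values):
  TiO2: 33.20·0.9901 = 32.87 g (target 32.88 g)
  Al2O3: 112.7·0.1632 + 77.76·0.2730 = 39.62 g (target 39.62 g)
  Li2O: 112.7·0.04500 + 77.76·0.07440 + 71.82·0.4030 = 39.80 g (target 39.80 g)
  SiO2: 112.7·0.7818 + 77.76·0.6375 = 137.7 g (target 137.7 g)
The glass-mass cross-check: total batch − LOI = 250.0 g (targets for the oxides total 250.0 g; stated basis 250.0 g — gaps are rounding artifacts).
Adding the batch up: Σ batch = 295.5 g; LOI removed, Σ of batch·LOI: 45.51 g; the yield ratio, glass ÷ batch: 84.60%.

Batch per 250.0 g melt:
  Petalite: 112.7 g
  Spodumene: 77.76 g
  Li2CO3: 71.82 g
  TiO2: 33.20 g
Total batch = 295.5 g; LOI loss = 45.51 g; yield = 84.60%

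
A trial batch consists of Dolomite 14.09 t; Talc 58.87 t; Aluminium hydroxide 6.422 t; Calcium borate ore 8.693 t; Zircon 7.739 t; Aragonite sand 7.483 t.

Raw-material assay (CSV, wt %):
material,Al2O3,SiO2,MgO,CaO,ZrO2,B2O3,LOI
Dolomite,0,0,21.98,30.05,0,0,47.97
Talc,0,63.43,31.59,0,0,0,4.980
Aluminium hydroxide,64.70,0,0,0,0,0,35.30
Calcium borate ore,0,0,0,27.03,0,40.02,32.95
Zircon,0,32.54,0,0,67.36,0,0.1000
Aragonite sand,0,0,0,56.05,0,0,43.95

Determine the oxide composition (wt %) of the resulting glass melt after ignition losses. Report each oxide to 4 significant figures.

Each numeric step holds full float precision at every stage; the intermediate values are shown (rounded to 4 significant digits) in the printout. Every reported figure is rounded a single time. The derived quantities, which include LOI, glass mass, the yield, the totals, six oxide percentages, are computed in full float precision, exactly as printed in problem or answer, from the batch weights at 85.18 t of glass.
Per-oxide mass from batch:
  Al2O3: 6.422·0.6470 = 4.155 t
  SiO2: 58.87·0.6343 + 7.739·0.3254 = 39.86 t
  MgO: 14.09·0.2198 + 58.87·0.3159 = 21.69 t
  CaO: 14.09·0.3005 + 8.693·0.2703 + 7.483·0.5605 = 10.78 t
  ZrO2: 7.739·0.6736 = 5.213 t
  B2O3: 8.693·0.4002 = 3.479 t
LOI: 14.09·0.4797 + 58.87·0.04980 + 6.422·0.3530 + 8.693·0.3295 + 7.739·0.001000 + 7.483·0.4395 = 18.12 t
Resulting glass, batch − LOI: 103.3 − 18.12 = 85.18 t (= Σ oxide masses)
wt % = oxide mass / glass mass × 100

Glass mass = 85.18 t (batch 103.3 − LOI 18.12).
Composition: Al2O3 4.878%, SiO2 46.80%, MgO 25.47%, CaO 12.65%, ZrO2 6.120%, B2O3 4.084%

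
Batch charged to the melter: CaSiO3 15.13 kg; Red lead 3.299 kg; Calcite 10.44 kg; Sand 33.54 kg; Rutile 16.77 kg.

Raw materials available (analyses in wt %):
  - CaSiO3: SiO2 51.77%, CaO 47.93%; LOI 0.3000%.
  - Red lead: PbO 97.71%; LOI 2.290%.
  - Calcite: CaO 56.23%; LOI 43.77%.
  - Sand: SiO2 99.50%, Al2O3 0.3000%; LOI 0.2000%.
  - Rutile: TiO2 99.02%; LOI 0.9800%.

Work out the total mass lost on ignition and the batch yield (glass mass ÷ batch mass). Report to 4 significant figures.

The intermediate values appear rounded to four significant digits in the working — the working math holds exact precision through the solve; exactly one rounding lands on every reported number. The derived quantities (totals, LOI, the five compositions, yield, glass mass) are computed from the weighed amounts per 74.26 kg of glass at full float precision, as given in the problem or answer text.
Per-material ignition loss:
  CaSiO3: 15.13 × 0.003000 = 0.04539 kg
  Red lead: 3.299 × 0.02290 = 0.07555 kg
  Calcite: 10.44 × 0.4377 = 4.570 kg
  Sand: 33.54 × 0.002000 = 0.06708 kg
  Rutile: 16.77 × 0.009800 = 0.1643 kg
Total LOI = 4.922 kg
Glass = batch − LOI = 79.18 − 4.922 = 74.26 kg

LOI loss = 4.922 kg; glass = 74.26 kg; yield = 93.78%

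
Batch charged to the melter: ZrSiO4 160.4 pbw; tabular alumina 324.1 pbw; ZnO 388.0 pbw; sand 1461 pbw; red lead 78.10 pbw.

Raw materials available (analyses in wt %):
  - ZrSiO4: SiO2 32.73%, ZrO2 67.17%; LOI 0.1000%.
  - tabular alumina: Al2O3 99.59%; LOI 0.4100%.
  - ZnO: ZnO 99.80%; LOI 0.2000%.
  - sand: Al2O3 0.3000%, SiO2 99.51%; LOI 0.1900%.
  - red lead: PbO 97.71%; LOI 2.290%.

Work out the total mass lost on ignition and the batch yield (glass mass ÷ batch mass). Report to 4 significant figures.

Intermediates are shown, rounded to four significant digits, in the printout; all internal work maintains exact precision through every step. Each reported value carries a single rounding. The derived quantities, which include totals, glass mass, the five compositions, yield, ignition loss, are computed in full precision, exactly as shown in the question or the answer, using the weight values at 2405 pbw of glass.
Loss on ignition, line by line:
  ZrSiO4: 160.4 × 0.001000 = 0.1604 pbw
  tabular alumina: 324.1 × 0.004100 = 1.329 pbw
  ZnO: 388.0 × 0.002000 = 0.7760 pbw
  sand: 1461 × 0.001900 = 2.776 pbw
  red lead: 78.10 × 0.02290 = 1.788 pbw
Total LOI = 6.830 pbw
Glass = batch − LOI = 2412 − 6.830 = 2405 pbw

LOI loss = 6.830 pbw; glass = 2405 pbw; yield = 99.72%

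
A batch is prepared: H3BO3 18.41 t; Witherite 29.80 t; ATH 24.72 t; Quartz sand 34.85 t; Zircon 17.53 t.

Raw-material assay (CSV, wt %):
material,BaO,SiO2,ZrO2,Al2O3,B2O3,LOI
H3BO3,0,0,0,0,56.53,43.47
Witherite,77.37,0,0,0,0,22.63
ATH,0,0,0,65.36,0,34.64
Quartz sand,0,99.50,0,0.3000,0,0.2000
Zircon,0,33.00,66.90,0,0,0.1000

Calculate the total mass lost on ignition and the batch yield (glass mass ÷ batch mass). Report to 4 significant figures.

LOI loss = 23.40 t; glass = 101.9 t; yield = 81.33%

Full precision is kept in all steps; values along the way are shown, rounded to 4 significant digits, within the worked lines. Exactly one rounding lands on every reported figure; derived quantities, which include net glass mass, the yield, the five compositions, ignition loss, totals, are recomputed at full precision, precisely as stated by either problem or answer, from the weighed amounts on 101.9 t of glass.
Each material's LOI contribution:
  H3BO3: 18.41 × 0.4347 = 8.003 t
  Witherite: 29.80 × 0.2263 = 6.744 t
  ATH: 24.72 × 0.3464 = 8.563 t
  Quartz sand: 34.85 × 0.002000 = 0.06970 t
  Zircon: 17.53 × 0.001000 = 0.01753 t
Total LOI = 23.40 t
Glass = batch − LOI = 125.3 − 23.40 = 101.9 t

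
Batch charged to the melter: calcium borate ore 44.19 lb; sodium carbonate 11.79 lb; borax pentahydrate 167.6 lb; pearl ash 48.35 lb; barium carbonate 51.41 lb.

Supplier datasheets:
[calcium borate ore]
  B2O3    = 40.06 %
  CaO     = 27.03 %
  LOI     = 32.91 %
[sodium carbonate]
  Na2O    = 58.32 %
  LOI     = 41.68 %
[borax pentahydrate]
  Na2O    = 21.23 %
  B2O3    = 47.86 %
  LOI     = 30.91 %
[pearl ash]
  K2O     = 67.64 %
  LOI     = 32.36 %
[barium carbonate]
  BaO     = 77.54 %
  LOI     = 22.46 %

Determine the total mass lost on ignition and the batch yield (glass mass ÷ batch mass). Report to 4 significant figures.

LOI loss = 98.45 lb; glass = 224.9 lb; yield = 69.55%

Mid-chain values are shown, with 4-significant-figure rounding, when written out — every computation maintains exact precision from start to finish; exactly one rounding is applied to every reported number; the derived quantities are carried at full precision (the yield, totals, five oxide percentages, glass mass, ignition loss) starting from the weights on 224.9 lb of glass, exactly as shown in the problem or answer text.
LOI of each material in turn:
  calcium borate ore: 44.19 × 0.3291 = 14.54 lb
  sodium carbonate: 11.79 × 0.4168 = 4.914 lb
  borax pentahydrate: 167.6 × 0.3091 = 51.81 lb
  pearl ash: 48.35 × 0.3236 = 15.65 lb
  barium carbonate: 51.41 × 0.2246 = 11.55 lb
Total LOI = 98.45 lb
Glass = batch − LOI = 323.3 − 98.45 = 224.9 lb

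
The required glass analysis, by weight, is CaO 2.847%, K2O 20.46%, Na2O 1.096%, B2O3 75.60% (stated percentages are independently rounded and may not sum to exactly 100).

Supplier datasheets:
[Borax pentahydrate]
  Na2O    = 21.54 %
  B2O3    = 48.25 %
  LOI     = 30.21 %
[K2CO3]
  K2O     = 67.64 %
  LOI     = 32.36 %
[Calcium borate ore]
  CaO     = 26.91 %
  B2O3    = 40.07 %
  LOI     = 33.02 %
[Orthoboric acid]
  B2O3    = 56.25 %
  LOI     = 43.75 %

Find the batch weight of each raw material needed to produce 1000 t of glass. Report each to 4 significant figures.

Batch per 1000 t glass:
  Borax pentahydrate: 50.88 t
  K2CO3: 302.5 t
  Calcium borate ore: 105.8 t
  Orthoboric acid: 1225 t
Total batch = 1684 t; LOI loss = 684.1 t; yield = 59.38%

Rounding to four significant figures applies to each mid-chain value as shown; all arithmetic keeps exact precision at every stage — every reported number includes exactly one rounding — the derived quantities, including yield, glass mass, LOI, four oxide percentages, totals, are computed starting from the weights on 1000 t of glass at full precision as set out in the problem or the answer.
Oxide-by-oxide targets in 1000 t glass:
  CaO: 2.847% × 1000 = 28.47 t
  K2O: 20.46% × 1000 = 204.6 t
  Na2O: 1.096% × 1000 = 10.96 t
  B2O3: 75.60% × 1000 = 756.0 t
A balance pass over the oxides, on the weights just shown, on the stated basis (each sum matches its target mass modulo rounding of the values):
  CaO: 105.8·0.2691 = 28.47 t (target 28.47 t)
  K2O: 302.5·0.6764 = 204.6 t (target 204.6 t)
  Na2O: 50.88·0.2154 = 10.96 t (target 10.96 t)
  B2O3: 50.88·0.4825 + 105.8·0.4007 + 1225·0.5625 = 756.0 t (target 756.0 t)
Glass-mass bookkeeping: batch Σ − ignition loss = 1000 t (summing oxide targets gives 1000 t; against the stated basis, 1000 t — a pure rounding effect).
Total batch = Σ batch = 1684 t; Σ batch·LOI gives LOI loss = 684.1 t; glass ÷ batch gives a yield of 59.38%.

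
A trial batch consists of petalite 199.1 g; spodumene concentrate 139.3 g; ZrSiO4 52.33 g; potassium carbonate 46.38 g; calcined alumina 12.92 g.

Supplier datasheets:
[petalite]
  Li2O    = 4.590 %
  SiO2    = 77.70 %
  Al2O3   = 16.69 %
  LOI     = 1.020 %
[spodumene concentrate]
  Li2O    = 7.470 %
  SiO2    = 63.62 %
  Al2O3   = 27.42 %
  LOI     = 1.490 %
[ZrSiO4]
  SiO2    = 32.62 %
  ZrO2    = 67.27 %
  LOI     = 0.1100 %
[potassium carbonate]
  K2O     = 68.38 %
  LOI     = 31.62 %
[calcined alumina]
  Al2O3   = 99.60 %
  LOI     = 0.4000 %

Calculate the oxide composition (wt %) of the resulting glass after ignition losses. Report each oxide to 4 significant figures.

The intermediate values are printed, rounded to 4 significant digits, when written out; every computation runs at full precision from first step to last. A single rounding yields every reported number. The derived quantities are re-derived in exact precision (the five compositions, yield, net glass mass, totals, LOI) from the weighed amounts for 431.1 g of glass exactly as printed in either problem or answer.
Per-oxide mass from batch:
  Li2O: 199.1·0.04590 + 139.3·0.07470 = 19.54 g
  SiO2: 199.1·0.7770 + 139.3·0.6362 + 52.33·0.3262 = 260.4 g
  Al2O3: 199.1·0.1669 + 139.3·0.2742 + 12.92·0.9960 = 84.29 g
  K2O: 46.38·0.6838 = 31.71 g
  ZrO2: 52.33·0.6727 = 35.20 g
LOI: 199.1·0.01020 + 139.3·0.01490 + 52.33·0.001100 + 46.38·0.3162 + 12.92·0.004000 = 18.88 g
Glass mass = batch − LOI = 450.0 − 18.88 = 431.1 g (= the summed oxide contributions)
wt % = 100 × oxide mass / glass mass

Glass mass = 431.1 g (batch 450.0 − LOI 18.88).
Composition: Li2O 4.533%, SiO2 60.40%, Al2O3 19.55%, K2O 7.356%, ZrO2 8.165%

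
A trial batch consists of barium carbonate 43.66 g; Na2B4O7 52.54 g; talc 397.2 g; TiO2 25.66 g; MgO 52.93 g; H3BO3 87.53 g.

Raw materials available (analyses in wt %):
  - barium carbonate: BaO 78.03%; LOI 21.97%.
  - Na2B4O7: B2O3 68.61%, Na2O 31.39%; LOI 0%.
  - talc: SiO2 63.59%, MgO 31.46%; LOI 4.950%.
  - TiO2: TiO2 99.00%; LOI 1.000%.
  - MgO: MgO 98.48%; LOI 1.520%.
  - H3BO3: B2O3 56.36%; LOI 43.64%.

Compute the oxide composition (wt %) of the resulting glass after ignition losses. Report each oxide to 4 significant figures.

Glass mass = 591.0 g (batch 659.5 − LOI 68.51).
Composition: SiO2 42.74%, B2O3 14.45%, Na2O 2.791%, BaO 5.764%, MgO 29.96%, TiO2 4.298%

Working values are displayed, rounded to four significant figures, in the working; all internal work keeps full precision at all times. Every reported value receives exactly one rounding. The derived quantities, which include LOI, the totals, the six compositions, net glass mass, the yield, are rebuilt in full float precision, exactly as shown in problem or answer, from the batch weights per 591.0 g of glass.
Oxide-by-oxide delivered mass:
  SiO2: 397.2·0.6359 = 252.6 g
  B2O3: 52.54·0.6861 + 87.53·0.5636 = 85.38 g
  Na2O: 52.54·0.3139 = 16.49 g
  BaO: 43.66·0.7803 = 34.07 g
  MgO: 397.2·0.3146 + 52.93·0.9848 = 177.1 g
  TiO2: 25.66·0.9900 = 25.40 g
LOI: 43.66·0.2197 + 397.2·0.04950 + 25.66·0.01000 + 52.93·0.01520 + 87.53·0.4364 = 68.51 g
Glass = total batch minus LOI = 659.5 − 68.51 = 591.0 g (the oxide masses sum to this)
wt % = oxide mass / glass mass × 100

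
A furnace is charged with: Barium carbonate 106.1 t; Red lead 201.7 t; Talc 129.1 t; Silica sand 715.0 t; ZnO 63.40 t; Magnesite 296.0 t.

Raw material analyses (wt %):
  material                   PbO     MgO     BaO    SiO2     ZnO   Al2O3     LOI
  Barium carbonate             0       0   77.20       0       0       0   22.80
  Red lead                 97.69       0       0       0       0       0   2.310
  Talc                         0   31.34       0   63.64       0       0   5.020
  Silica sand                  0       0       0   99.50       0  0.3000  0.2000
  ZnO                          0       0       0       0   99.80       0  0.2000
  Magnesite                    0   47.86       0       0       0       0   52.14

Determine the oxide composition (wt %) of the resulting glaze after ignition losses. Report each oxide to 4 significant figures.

Glass mass = 1320 t (batch 1511 − LOI 191.2).
Composition: PbO 14.93%, MgO 13.80%, BaO 6.205%, SiO2 60.12%, ZnO 4.793%, Al2O3 0.1625%

Working values are shown, with 4-significant-figure rounding, when written out; all internal work maintains full precision all the way through. Exactly one rounding is applied to every reported number. Derived quantities, including six oxide percentages, glass mass, totals, yield, LOI, are rebuilt from the weighed amounts for 1320 t of glass in exact precision, as written in the question or the answer.
Per-oxide mass from batch:
  PbO: 201.7·0.9769 = 197.0 t
  MgO: 129.1·0.3134 + 296.0·0.4786 = 182.1 t
  BaO: 106.1·0.7720 = 81.91 t
  SiO2: 129.1·0.6364 + 715.0·0.9950 = 793.6 t
  ZnO: 63.40·0.9980 = 63.27 t
  Al2O3: 715.0·0.003000 = 2.145 t
LOI: 106.1·0.2280 + 201.7·0.02310 + 129.1·0.05020 + 715.0·0.002000 + 63.40·0.002000 + 296.0·0.5214 = 191.2 t
Resulting glass, batch − LOI: 1511 − 191.2 = 1320 t (matching Σ of the oxides)
each wt % is 100 × oxide ÷ glass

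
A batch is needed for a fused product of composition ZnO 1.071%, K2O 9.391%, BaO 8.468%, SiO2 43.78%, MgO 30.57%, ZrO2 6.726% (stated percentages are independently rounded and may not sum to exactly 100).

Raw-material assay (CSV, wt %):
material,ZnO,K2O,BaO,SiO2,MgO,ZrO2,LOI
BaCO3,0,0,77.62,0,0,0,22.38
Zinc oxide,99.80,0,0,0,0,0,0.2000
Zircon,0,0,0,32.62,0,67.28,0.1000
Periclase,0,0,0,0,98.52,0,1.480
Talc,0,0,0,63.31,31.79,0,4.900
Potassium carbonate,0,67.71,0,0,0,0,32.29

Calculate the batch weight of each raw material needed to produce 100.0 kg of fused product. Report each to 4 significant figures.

Intermediates are displayed, with 4-significant-figure rounding, across the worked steps. Every computation maintains full precision from first step to last. A single rounding yields every reported result; the derived quantities are computed from the weighed amounts on 100.0 kg of glass in exact precision (net glass mass, yield, six oxide percentages, the totals, ignition loss) as set out in either problem or answer.
Target oxide masses per 100.0 kg fused product:
  ZnO: 1.071% × 100.0 = 1.071 kg
  K2O: 9.391% × 100.0 = 9.391 kg
  BaO: 8.468% × 100.0 = 8.468 kg
  SiO2: 43.78% × 100.0 = 43.78 kg
  MgO: 30.57% × 100.0 = 30.57 kg
  ZrO2: 6.726% × 100.0 = 6.726 kg
Sums-versus-targets review from the weights as reported, relative to the basis at hand (sum by sum, the targets are met exact up to rounding of places):
  ZnO: 1.073·0.9980 = 1.071 kg (target 1.071 kg)
  K2O: 13.87·0.6771 = 9.391 kg (target 9.391 kg)
  BaO: 10.91·0.7762 = 8.468 kg (target 8.468 kg)
  SiO2: 9.997·0.3262 + 64.00·0.6331 = 43.78 kg (target 43.78 kg)
  MgO: 10.38·0.9852 + 64.00·0.3179 = 30.57 kg (target 30.57 kg)
  ZrO2: 9.997·0.6728 = 6.726 kg (target 6.726 kg)
The glass-mass cross-check: the batch minus its LOI: 100.0 kg (summing oxide targets gives 100.0 kg; against the stated basis, 100.0 kg — gaps are rounding artifacts).
Total batch = Σ batch = 110.2 kg; the LOI term Σ batch·LOI equals 10.22 kg; yield = glass ÷ total batch = 90.73%.

Batch per 100.0 kg fused product:
  BaCO3: 10.91 kg
  Zinc oxide: 1.073 kg
  Zircon: 9.997 kg
  Periclase: 10.38 kg
  Talc: 64.00 kg
  Potassium carbonate: 13.87 kg
Total batch = 110.2 kg; LOI loss = 10.22 kg; yield = 90.73%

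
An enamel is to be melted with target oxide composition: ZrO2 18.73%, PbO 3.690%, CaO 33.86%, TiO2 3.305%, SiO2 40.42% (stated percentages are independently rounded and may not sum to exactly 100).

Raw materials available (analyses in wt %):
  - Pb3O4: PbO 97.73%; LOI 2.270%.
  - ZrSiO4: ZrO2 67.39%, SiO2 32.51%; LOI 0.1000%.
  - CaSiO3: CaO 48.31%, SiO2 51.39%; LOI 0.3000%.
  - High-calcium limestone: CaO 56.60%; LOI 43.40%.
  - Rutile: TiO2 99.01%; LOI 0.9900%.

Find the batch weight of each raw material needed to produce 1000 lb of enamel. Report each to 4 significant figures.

Batch per 1000 lb enamel:
  Pb3O4: 37.76 lb
  ZrSiO4: 277.9 lb
  CaSiO3: 610.7 lb
  High-calcium limestone: 76.97 lb
  Rutile: 33.38 lb
Total batch = 1037 lb; LOI loss = 36.70 lb; yield = 96.46%

The whole derivation runs at full float precision at each step. Values along the way appear (rounded to four significant figures) across the worked steps. Exactly one rounding lands on every reported figure. Derived quantities (ignition loss, yield, totals, net glass mass, five oxide percentages) are recomputed at full float precision from the batch weights per 1000 lb of glass, exactly as shown in either problem or answer.
Target oxide masses per 1000 lb enamel:
  ZrO2: 18.73% × 1000 = 187.3 lb
  PbO: 3.690% × 1000 = 36.90 lb
  CaO: 33.86% × 1000 = 338.6 lb
  TiO2: 3.305% × 1000 = 33.05 lb
  SiO2: 40.42% × 1000 = 404.2 lb
Balance tally, oxide-wise, on the weights just shown, per the basis as stated (sums match the target masses up to rounding of the answer):
  ZrO2: 277.9·0.6739 = 187.3 lb (target 187.3 lb)
  PbO: 37.76·0.9773 = 36.90 lb (target 36.90 lb)
  CaO: 610.7·0.4831 + 76.97·0.5660 = 338.6 lb (target 338.6 lb)
  TiO2: 33.38·0.9901 = 33.05 lb (target 33.05 lb)
  SiO2: 277.9·0.3251 + 610.7·0.5139 = 404.2 lb (target 404.2 lb)
The glass-mass cross-check: total batch − LOI = 1000 lb (per-oxide target masses sum to 1000 lb; with the basis standing at 1000 lb — deltas are rounding alone).
Summing the batch: Σ batch = 1037 lb; the LOI term Σ batch·LOI equals 36.70 lb; yield = glass ÷ total batch = 96.46%.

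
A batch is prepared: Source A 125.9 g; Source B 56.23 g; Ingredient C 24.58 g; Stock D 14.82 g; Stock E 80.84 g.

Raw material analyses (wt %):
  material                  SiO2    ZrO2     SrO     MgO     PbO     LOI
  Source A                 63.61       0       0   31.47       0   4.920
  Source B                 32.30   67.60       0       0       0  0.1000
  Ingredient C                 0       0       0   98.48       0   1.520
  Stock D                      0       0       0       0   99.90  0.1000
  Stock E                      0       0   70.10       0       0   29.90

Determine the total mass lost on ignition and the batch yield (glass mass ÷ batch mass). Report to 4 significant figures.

The working math keeps full float precision from start to finish; the intermediate values are printed, rounded to 4 significant figures, on the page — each reported number is rounded exactly once — derived quantities, which include totals, LOI, glass mass, five oxide percentages, the yield, are re-derived at full precision, precisely as stated by question or answer, from the batch weights per 271.6 g of glass.
Loss on ignition, line by line:
  Source A: 125.9 × 0.04920 = 6.194 g
  Source B: 56.23 × 0.001000 = 0.05623 g
  Ingredient C: 24.58 × 0.01520 = 0.3736 g
  Stock D: 14.82 × 0.001000 = 0.01482 g
  Stock E: 80.84 × 0.2990 = 24.17 g
Total LOI = 30.81 g
Glass = batch − LOI = 302.4 − 30.81 = 271.6 g

LOI loss = 30.81 g; glass = 271.6 g; yield = 89.81%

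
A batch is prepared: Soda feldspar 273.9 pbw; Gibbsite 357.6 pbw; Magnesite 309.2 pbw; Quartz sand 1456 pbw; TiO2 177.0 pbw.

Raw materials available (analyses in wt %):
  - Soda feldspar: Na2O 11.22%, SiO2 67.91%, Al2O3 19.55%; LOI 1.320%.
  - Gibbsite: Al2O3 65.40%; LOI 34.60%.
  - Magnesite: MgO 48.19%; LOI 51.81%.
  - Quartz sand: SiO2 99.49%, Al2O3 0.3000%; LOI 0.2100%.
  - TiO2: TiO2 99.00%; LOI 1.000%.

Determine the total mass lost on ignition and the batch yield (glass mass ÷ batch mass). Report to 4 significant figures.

Rounding to 4 significant figures extends to every in-between result as shown; each numeric step runs at full float precision at all times — a single rounding produces every reported result. Derived quantities are re-derived using the weight values for 2281 pbw of glass in full precision (five oxide percentages, ignition loss, net glass mass, the totals, yield), as written in problem or answer.
Each material's LOI contribution:
  Soda feldspar: 273.9 × 0.01320 = 3.615 pbw
  Gibbsite: 357.6 × 0.3460 = 123.7 pbw
  Magnesite: 309.2 × 0.5181 = 160.2 pbw
  Quartz sand: 1456 × 0.002100 = 3.058 pbw
  TiO2: 177.0 × 0.01000 = 1.770 pbw
Total LOI = 292.4 pbw
Glass = batch − LOI = 2574 − 292.4 = 2281 pbw

LOI loss = 292.4 pbw; glass = 2281 pbw; yield = 88.64%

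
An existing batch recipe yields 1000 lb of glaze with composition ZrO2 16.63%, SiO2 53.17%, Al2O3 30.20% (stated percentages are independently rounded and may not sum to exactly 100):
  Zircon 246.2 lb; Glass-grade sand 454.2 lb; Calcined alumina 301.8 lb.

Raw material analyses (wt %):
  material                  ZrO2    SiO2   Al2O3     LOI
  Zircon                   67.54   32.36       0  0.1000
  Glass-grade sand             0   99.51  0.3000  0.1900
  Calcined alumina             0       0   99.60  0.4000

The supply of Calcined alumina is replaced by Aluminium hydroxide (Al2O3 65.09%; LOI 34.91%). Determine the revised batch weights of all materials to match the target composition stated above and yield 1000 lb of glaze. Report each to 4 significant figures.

In-progress results appear, rounded to 4 significant digits, between the steps. The whole derivation runs at exact precision end to end; each reported value is rounded only once; derived quantities (the three compositions, the yield, LOI, totals, net glass mass) are carried at full precision starting from the weights on 1000 lb of glass, as quoted within question or answer.
Target masses of each oxide per 1000 lb glaze:
  ZrO2: 16.63% × 1000 = 166.3 lb
  SiO2: 53.17% × 1000 = 531.7 lb
  Al2O3: 30.20% × 1000 = 302.0 lb
Checking each oxide sum using the reported weights, under the basis named above (summed amounts equal target values modulo rounding of the values):
  ZrO2: 246.2·0.6754 = 166.3 lb (target 166.3 lb)
  SiO2: 246.2·0.3236 + 454.2·0.9951 = 531.6 lb (target 531.7 lb)
  Al2O3: 454.2·0.003000 + 461.9·0.6509 = 302.0 lb (target 302.0 lb)
Mass balance on the glass: batch Σ − ignition loss = 999.9 lb (targets for the oxides total 1000 lb; the stated basis being 1000 lb — gaps are rounding artifacts).
Total batch = Σ batch = 1162 lb; LOI removed, Σ of batch·LOI: 162.4 lb; yield = glass ÷ total batch = 86.03%.

Revised batch per 1000 lb glaze:
  Zircon: 246.2 lb
  Glass-grade sand: 454.2 lb
  Aluminium hydroxide: 461.9 lb
Total batch = 1162 lb; LOI loss = 162.4 lb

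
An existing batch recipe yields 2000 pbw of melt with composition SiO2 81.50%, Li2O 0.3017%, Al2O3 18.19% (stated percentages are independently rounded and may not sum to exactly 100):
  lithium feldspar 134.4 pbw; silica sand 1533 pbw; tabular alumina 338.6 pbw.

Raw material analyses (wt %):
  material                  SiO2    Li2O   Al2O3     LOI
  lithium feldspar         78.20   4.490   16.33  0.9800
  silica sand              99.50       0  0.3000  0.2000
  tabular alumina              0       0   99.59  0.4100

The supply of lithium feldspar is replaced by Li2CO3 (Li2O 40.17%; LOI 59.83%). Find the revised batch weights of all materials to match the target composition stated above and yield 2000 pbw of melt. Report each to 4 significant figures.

Revised batch per 2000 pbw melt:
  Li2CO3: 15.02 pbw
  silica sand: 1638 pbw
  tabular alumina: 360.4 pbw
Total batch = 2013 pbw; LOI loss = 13.74 pbw

Intermediates are shown rounded to four significant digits alongside each step; the whole derivation carries exact precision from start to finish; each reported figure takes a single rounding. Derived quantities (glass mass, the three compositions, LOI, yield, totals) are computed from the weighed amounts at 2000 pbw of glass at full float precision precisely as stated by question or answer.
Target oxide masses per 2000 pbw melt:
  SiO2: 81.50% × 2000 = 1630 pbw
  Li2O: 0.3017% × 2000 = 6.034 pbw
  Al2O3: 18.19% × 2000 = 363.8 pbw
Per-oxide balance check working from each reported weight, for the quoted basis mass (sum by sum, the targets are met net of answer rounding effects):
  SiO2: 1638·0.9950 = 1630 pbw (target 1630 pbw)
  Li2O: 15.02·0.4017 = 6.034 pbw (target 6.034 pbw)
  Al2O3: 1638·0.003000 + 360.4·0.9959 = 363.8 pbw (target 363.8 pbw)
Mass balance on the glass: total batch − LOI = 2000 pbw (targets for the oxides total 2000 pbw; with the basis standing at 2000 pbw — any gap is answer rounding).
Batch total: Σ batch = 2013 pbw; LOI removed, Σ of batch·LOI: 13.74 pbw; yield = glass ÷ total batch = 99.32%.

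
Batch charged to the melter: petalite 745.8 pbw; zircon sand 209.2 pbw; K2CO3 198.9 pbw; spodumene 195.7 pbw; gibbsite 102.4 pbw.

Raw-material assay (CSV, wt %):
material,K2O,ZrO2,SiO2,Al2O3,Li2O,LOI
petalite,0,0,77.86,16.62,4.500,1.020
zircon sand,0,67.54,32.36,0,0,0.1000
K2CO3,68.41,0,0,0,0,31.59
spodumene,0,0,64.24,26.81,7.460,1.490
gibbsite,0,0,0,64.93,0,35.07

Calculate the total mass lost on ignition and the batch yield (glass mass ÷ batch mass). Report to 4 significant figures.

LOI loss = 109.5 pbw; glass = 1343 pbw; yield = 92.46%

The intermediate values are shown with 4-significant-figure rounding across the worked steps; all arithmetic carries full precision at each step. Every reported result is rounded just once; derived quantities (the totals, the five compositions, LOI, yield, net glass mass) are carried starting from the weights for 1343 pbw of glass at exact precision, exactly as shown in either problem or answer.
Material-by-material LOI:
  petalite: 745.8 × 0.01020 = 7.607 pbw
  zircon sand: 209.2 × 0.001000 = 0.2092 pbw
  K2CO3: 198.9 × 0.3159 = 62.83 pbw
  spodumene: 195.7 × 0.01490 = 2.916 pbw
  gibbsite: 102.4 × 0.3507 = 35.91 pbw
Total LOI = 109.5 pbw
Glass = batch − LOI = 1452 − 109.5 = 1343 pbw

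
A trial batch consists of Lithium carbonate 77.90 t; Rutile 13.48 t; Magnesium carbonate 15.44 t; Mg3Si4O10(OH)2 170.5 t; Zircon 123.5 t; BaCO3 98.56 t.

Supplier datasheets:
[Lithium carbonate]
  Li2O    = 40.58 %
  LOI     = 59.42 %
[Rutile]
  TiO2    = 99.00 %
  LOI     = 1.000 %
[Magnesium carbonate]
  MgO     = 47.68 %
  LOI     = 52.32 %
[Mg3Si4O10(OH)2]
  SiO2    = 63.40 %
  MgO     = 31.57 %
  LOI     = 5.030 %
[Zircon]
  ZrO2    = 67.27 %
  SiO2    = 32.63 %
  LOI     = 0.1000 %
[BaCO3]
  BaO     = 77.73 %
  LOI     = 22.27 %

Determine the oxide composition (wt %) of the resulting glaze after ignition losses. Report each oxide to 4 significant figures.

Mid-chain values are printed, rounded to four significant digits, across the worked steps. The whole derivation holds full float precision all the way through; each reported number is rounded exactly once — the derived quantities are recomputed using the weight values for 414.2 t of glass in exact precision (totals, LOI, yield, glass mass, the six compositions) as they appear in either problem or answer.
Mass of each oxide from the mix:
  ZrO2: 123.5·0.6727 = 83.08 t
  Li2O: 77.90·0.4058 = 31.61 t
  SiO2: 170.5·0.6340 + 123.5·0.3263 = 148.4 t
  BaO: 98.56·0.7773 = 76.61 t
  TiO2: 13.48·0.9900 = 13.35 t
  MgO: 15.44·0.4768 + 170.5·0.3157 = 61.19 t
LOI: 77.90·0.5942 + 13.48·0.01000 + 15.44·0.5232 + 170.5·0.05030 + 123.5·0.001000 + 98.56·0.2227 = 85.15 t
The glass mass, total less LOI, = 499.4 − 85.15 = 414.2 t (= the summed oxide contributions)
wt % = oxide mass / glass mass × 100

Glass mass = 414.2 t (batch 499.4 − LOI 85.15).
Composition: ZrO2 20.06%, Li2O 7.631%, SiO2 35.82%, BaO 18.49%, TiO2 3.222%, MgO 14.77%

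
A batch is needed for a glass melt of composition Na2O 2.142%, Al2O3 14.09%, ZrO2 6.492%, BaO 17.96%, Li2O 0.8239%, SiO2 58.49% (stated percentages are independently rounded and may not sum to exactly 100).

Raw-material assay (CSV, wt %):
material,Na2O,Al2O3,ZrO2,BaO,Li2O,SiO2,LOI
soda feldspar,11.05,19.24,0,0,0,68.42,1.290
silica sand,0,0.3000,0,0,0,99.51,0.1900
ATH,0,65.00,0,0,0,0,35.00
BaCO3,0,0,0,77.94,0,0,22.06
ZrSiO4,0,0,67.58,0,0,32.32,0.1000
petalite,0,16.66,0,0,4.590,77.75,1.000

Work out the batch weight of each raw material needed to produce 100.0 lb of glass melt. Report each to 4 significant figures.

Batch per 100.0 lb glass melt:
  soda feldspar: 19.38 lb
  silica sand: 28.30 lb
  ATH: 11.21 lb
  BaCO3: 23.04 lb
  ZrSiO4: 9.606 lb
  petalite: 17.95 lb
Total batch = 109.5 lb; LOI loss = 9.499 lb; yield = 91.32%

The working math holds exact precision all the way through — values along the way appear with 4-significant-digit rounding across the worked steps; exactly one rounding lands on each reported number; derived quantities are carried from the batch weights per 100.0 lb of glass in full float precision (glass mass, the totals, the yield, six oxide percentages, ignition loss) as set out in either problem or answer.
Oxide mass targets, per 100.0 lb glass melt:
  Na2O: 2.142% × 100.0 = 2.142 lb
  Al2O3: 14.09% × 100.0 = 14.09 lb
  ZrO2: 6.492% × 100.0 = 6.492 lb
  BaO: 17.96% × 100.0 = 17.96 lb
  Li2O: 0.8239% × 100.0 = 0.8239 lb
  SiO2: 58.49% × 100.0 = 58.49 lb
Sums-versus-targets review given the weights on record, on the stated basis (sums match the target masses given rounding of the digits):
  Na2O: 19.38·0.1105 = 2.141 lb (target 2.142 lb)
  Al2O3: 19.38·0.1924 + 28.30·0.003000 + 11.21·0.6500 + 17.95·0.1666 = 14.09 lb (target 14.09 lb)
  ZrO2: 9.606·0.6758 = 6.492 lb (target 6.492 lb)
  BaO: 23.04·0.7794 = 17.96 lb (target 17.96 lb)
  Li2O: 17.95·0.04590 = 0.8239 lb (target 0.8239 lb)
  SiO2: 19.38·0.6842 + 28.30·0.9951 + 9.606·0.3232 + 17.95·0.7775 = 58.48 lb (target 58.49 lb)
Glass mass check: total charge less LOI = 99.99 lb (summing oxide targets gives 100.0 lb; the stated basis being 100.0 lb — differing by rounding only).
Total batch = Σ batch = 109.5 lb; loss to ignition Σ batch·LOI = 9.499 lb; yield = glass ÷ total batch = 91.32%.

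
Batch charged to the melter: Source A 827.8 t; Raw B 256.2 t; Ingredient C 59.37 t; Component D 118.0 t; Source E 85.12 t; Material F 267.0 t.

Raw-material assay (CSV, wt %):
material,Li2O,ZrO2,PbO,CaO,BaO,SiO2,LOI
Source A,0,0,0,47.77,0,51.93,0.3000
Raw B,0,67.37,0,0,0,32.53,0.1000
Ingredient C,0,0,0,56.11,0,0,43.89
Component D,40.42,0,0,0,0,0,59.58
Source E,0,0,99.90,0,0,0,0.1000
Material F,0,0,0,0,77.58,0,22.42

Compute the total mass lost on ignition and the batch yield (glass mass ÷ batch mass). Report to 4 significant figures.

The whole derivation keeps full float precision at each step — intermediates appear rounded to four significant digits between the steps. Each reported value is rounded exactly once; derived quantities, which include six oxide percentages, ignition loss, yield, totals, net glass mass, are computed at full precision, as written in either problem or answer, using the weight values on 1454 t of glass.
Per-material ignition loss:
  Source A: 827.8 × 0.003000 = 2.483 t
  Raw B: 256.2 × 0.001000 = 0.2562 t
  Ingredient C: 59.37 × 0.4389 = 26.06 t
  Component D: 118.0 × 0.5958 = 70.30 t
  Source E: 85.12 × 0.001000 = 0.08512 t
  Material F: 267.0 × 0.2242 = 59.86 t
Total LOI = 159.0 t
Glass = batch − LOI = 1613 − 159.0 = 1454 t

LOI loss = 159.0 t; glass = 1454 t; yield = 90.14%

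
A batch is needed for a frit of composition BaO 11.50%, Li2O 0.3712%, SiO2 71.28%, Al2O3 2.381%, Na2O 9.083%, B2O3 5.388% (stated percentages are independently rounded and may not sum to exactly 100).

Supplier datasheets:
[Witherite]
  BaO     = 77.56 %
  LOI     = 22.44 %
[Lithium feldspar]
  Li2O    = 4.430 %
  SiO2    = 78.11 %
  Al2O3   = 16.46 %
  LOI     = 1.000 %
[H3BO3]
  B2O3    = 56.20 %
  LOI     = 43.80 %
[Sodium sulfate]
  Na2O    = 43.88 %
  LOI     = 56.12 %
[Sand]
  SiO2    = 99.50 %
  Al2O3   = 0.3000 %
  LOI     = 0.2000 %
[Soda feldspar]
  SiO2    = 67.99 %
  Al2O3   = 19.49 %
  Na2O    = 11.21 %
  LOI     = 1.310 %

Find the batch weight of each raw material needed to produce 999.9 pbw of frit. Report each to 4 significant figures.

Batch per 999.9 pbw frit:
  Witherite: 148.3 pbw
  Lithium feldspar: 83.78 pbw
  H3BO3: 95.86 pbw
  Sodium sulfate: 196.3 pbw
  Sand: 622.0 pbw
  Soda feldspar: 41.82 pbw
Total batch = 1188 pbw; LOI loss = 188.1 pbw; yield = 84.17%

Intermediates are displayed, rounded to four significant digits, within the worked lines — all internal work carries full precision at every stage; every reported number carries a single rounding. The derived quantities are carried in full precision (totals, the six compositions, glass mass, LOI, the yield) from the weighed amounts per 999.9 pbw of glass as they appear in question or answer.
Target oxide masses per 999.9 pbw frit:
  BaO: 11.50% × 999.9 = 115.0 pbw
  Li2O: 0.3712% × 999.9 = 3.712 pbw
  SiO2: 71.28% × 999.9 = 712.7 pbw
  Al2O3: 2.381% × 999.9 = 23.81 pbw
  Na2O: 9.083% × 999.9 = 90.82 pbw
  B2O3: 5.388% × 999.9 = 53.87 pbw
Per-oxide balance check using the reported weights, for the quoted basis mass (each sum matches its target mass given rounding of the digits):
  BaO: 148.3·0.7756 = 115.0 pbw (target 115.0 pbw)
  Li2O: 83.78·0.04430 = 3.711 pbw (target 3.712 pbw)
  SiO2: 83.78·0.7811 + 622.0·0.9950 + 41.82·0.6799 = 712.8 pbw (target 712.7 pbw)
  Al2O3: 83.78·0.1646 + 622.0·0.003000 + 41.82·0.1949 = 23.81 pbw (target 23.81 pbw)
  Na2O: 196.3·0.4388 + 41.82·0.1121 = 90.82 pbw (target 90.82 pbw)
  B2O3: 95.86·0.5620 = 53.87 pbw (target 53.87 pbw)
Glass mass check: batch total minus LOI = 1000 pbw (summing oxide targets gives 999.9 pbw; versus the stated basis of 999.9 pbw — any gap is answer rounding).
Summing the batch: Σ batch = 1188 pbw; LOI loss = Σ batch·LOI = 188.1 pbw; as yield: glass ÷ batch → 84.17%.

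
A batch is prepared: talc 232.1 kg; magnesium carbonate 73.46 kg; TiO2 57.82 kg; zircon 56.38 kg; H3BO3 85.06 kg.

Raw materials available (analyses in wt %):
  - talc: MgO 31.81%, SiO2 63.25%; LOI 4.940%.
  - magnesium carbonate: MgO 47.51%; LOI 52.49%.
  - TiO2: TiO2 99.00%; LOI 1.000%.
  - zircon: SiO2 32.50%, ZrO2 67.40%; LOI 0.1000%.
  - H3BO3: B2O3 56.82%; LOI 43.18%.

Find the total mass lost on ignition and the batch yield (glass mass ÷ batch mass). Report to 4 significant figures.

LOI loss = 87.39 kg; glass = 417.4 kg; yield = 82.69%

Working values are shown, rounded to 4 significant digits, when written out — the working math carries full precision from first step to last; each reported figure includes exactly one rounding. The derived quantities, including the yield, LOI, five oxide percentages, the totals, net glass mass, are re-derived starting from the weights for 417.4 kg of glass at exact precision as they appear in problem or answer.
Material-by-material LOI:
  talc: 232.1 × 0.04940 = 11.47 kg
  magnesium carbonate: 73.46 × 0.5249 = 38.56 kg
  TiO2: 57.82 × 0.01000 = 0.5782 kg
  zircon: 56.38 × 0.001000 = 0.05638 kg
  H3BO3: 85.06 × 0.4318 = 36.73 kg
Total LOI = 87.39 kg
Glass = batch − LOI = 504.8 − 87.39 = 417.4 kg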